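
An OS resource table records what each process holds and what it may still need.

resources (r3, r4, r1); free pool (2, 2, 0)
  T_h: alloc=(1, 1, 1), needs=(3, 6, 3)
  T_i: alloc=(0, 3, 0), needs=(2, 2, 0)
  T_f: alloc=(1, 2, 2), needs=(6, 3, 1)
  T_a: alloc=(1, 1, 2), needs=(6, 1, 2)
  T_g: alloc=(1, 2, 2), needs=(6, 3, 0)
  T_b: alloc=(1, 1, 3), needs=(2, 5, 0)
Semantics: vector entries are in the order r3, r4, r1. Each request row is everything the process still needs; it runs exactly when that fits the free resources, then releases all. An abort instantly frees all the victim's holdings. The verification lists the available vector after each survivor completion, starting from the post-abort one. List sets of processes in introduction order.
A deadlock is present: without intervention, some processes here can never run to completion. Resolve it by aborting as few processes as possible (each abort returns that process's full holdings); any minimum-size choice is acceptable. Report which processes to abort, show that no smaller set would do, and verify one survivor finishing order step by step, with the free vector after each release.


Abort T_f and T_a.
Key observation: the deadlocked T_g becomes finishable only because T_f and T_a released (2, 3, 4); it completes at step 3 below.
Why nothing smaller works — every single abort fails: T_h alone leaves T_f blocked (short on r3); T_i alone leaves T_f blocked (short on r3); T_f alone leaves T_a blocked (short on r3); T_a alone leaves T_f blocked (short on r3); T_g alone leaves T_f blocked (short on r3); T_b alone leaves T_f blocked (short on r3).
Survivors finish in the order: T_b, T_h, T_g, T_i. Walking it through (pool after the aborts first):
  pool = (4, 5, 4)
  run T_b (needs (2, 5, 0), free (4, 5, 4)); after release of (1, 1, 3) the pool is (5, 6, 7)
  run T_h (needs (3, 6, 3), free (5, 6, 7)); after release of (1, 1, 1) the pool is (6, 7, 8)
  run T_g (needs (6, 3, 0), free (6, 7, 8)); after release of (1, 2, 2) the pool is (7, 9, 10)
  run T_i (needs (2, 2, 0), free (7, 9, 10)); after release of (0, 3, 0) the pool is (7, 12, 10)


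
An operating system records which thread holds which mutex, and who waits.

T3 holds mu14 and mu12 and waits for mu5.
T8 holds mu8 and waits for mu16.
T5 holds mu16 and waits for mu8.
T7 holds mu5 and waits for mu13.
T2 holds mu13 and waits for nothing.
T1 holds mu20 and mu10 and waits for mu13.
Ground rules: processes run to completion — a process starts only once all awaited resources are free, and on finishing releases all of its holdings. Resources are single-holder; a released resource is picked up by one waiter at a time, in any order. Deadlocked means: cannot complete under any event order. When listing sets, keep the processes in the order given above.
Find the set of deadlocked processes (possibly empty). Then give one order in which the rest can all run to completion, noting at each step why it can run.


Deadlocked set: T8 and T5.
Key observation: the wait chain closes on itself along T8 -> T5 -> T8; no other process is dragged down with it.
A valid finishing order for the others: T2, T1, T7, T3.
Step-by-step check:
  T2 waits on nothing -> runs at once and releases mu13
  T1 waits on mu13 — all released -> runs and releases mu20 and mu10
  T7 waits on mu13 — all released -> runs and releases mu5
  T3 waits on mu5 — all released -> runs and releases mu14 and mu12


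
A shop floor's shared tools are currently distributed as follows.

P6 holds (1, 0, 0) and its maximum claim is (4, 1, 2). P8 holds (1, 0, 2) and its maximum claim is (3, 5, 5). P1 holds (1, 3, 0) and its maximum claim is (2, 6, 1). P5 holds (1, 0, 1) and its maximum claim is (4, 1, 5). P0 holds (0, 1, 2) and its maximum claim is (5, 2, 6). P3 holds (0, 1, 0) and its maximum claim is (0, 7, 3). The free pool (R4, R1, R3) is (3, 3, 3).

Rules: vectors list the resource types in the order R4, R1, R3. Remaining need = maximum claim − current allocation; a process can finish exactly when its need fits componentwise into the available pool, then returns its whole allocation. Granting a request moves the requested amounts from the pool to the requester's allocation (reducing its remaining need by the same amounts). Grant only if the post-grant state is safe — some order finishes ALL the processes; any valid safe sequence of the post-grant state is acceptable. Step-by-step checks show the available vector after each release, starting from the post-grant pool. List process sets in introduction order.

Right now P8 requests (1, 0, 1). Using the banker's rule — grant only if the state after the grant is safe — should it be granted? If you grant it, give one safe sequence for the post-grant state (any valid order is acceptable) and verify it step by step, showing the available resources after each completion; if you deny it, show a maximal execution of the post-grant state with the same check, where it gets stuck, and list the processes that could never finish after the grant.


GRANT: granting preserves safety; a valid post-grant sequence is P1, P8, P0, P5, P3, P6.
Key observation: the grant leaves (2, 3, 2) free — enough for P1, whose release restarts the cascade.
Check on the post-grant state, step by step:
  pool = (2, 3, 2)
  P1 needs (1, 3, 1) <= (2, 3, 2) -> finishes; pool += (1, 3, 0) = (3, 6, 2)
  P8 needs (1, 5, 2) <= (3, 6, 2) -> finishes; pool += (2, 0, 3) = (5, 6, 5)
  P0 needs (5, 1, 4) <= (5, 6, 5) -> finishes; pool += (0, 1, 2) = (5, 7, 7)
  P5 needs (3, 1, 4) <= (5, 7, 7) -> finishes; pool += (1, 0, 1) = (6, 7, 8)
  P3 needs (0, 6, 3) <= (6, 7, 8) -> finishes; pool += (0, 1, 0) = (6, 8, 8)
  P6 needs (3, 1, 2) <= (6, 8, 8) -> finishes; pool += (1, 0, 0) = (7, 8, 8)


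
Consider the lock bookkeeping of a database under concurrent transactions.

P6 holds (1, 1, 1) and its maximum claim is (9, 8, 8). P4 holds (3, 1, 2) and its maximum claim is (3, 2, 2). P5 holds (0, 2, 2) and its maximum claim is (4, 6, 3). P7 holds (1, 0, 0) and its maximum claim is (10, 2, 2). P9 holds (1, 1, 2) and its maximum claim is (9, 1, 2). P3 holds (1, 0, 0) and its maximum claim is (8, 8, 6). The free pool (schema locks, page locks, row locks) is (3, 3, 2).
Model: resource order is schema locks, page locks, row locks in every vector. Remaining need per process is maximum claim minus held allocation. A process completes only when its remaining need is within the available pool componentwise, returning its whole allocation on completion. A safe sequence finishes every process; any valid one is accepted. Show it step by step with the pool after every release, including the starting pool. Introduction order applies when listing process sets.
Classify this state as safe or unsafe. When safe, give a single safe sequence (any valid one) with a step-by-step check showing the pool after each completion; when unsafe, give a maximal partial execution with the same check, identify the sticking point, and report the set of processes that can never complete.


UNSAFE — no complete ordering exists.
Key observation: the pool after P4, P5 is (6, 6, 6); every surviving request exceeds it in schema locks, so progress ends there.
A maximal execution: P4, P5 — then nothing else fits. Check, step by step:
  pool = (3, 3, 2)
  P4 needs (0, 1, 0) <= (3, 3, 2) -> finishes; pool += (3, 1, 2) = (6, 4, 4)
  P5 needs (4, 4, 1) <= (6, 4, 4) -> finishes; pool += (0, 2, 2) = (6, 6, 6)
  blocked: P6 wants (8, 7, 7), pool (6, 6, 6) — not enough schema locks, page locks and row locks
  blocked: P7 wants (9, 2, 2), pool (6, 6, 6) — not enough schema locks
  blocked: P9 wants (8, 0, 0), pool (6, 6, 6) — not enough schema locks
  blocked: P3 wants (7, 8, 6), pool (6, 6, 6) — not enough schema locks and page locks
Never able to finish: P6, P7, P9 and P3.


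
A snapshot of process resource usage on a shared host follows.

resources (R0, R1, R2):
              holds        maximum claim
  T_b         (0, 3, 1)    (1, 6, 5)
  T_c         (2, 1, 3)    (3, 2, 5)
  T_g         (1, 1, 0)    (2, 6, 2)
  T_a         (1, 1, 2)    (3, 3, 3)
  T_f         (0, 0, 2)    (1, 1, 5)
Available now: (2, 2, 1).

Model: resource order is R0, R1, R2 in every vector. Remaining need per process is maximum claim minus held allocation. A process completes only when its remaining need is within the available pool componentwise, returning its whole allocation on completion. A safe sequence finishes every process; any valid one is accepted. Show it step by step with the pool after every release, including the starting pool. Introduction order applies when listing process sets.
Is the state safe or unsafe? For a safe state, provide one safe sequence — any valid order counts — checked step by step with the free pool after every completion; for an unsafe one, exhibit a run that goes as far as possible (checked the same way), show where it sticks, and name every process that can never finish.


SAFE — a valid safe sequence is T_a, T_f, T_b, T_c, T_g.
Key observation: reading the order forward, T_a is the first process whose need (2, 2, 1) meets the free pool (2, 2, 1) exactly on a resource it requests.
Check, step by step:
  pool = (2, 2, 1)
  T_a needs (2, 2, 1) <= (2, 2, 1) -> finishes; pool += (1, 1, 2) = (3, 3, 3)
  T_f needs (1, 1, 3) <= (3, 3, 3) -> finishes; pool += (0, 0, 2) = (3, 3, 5)
  T_b needs (1, 3, 4) <= (3, 3, 5) -> finishes; pool += (0, 3, 1) = (3, 6, 6)
  T_c needs (1, 1, 2) <= (3, 6, 6) -> finishes; pool += (2, 1, 3) = (5, 7, 9)
  T_g needs (1, 5, 2) <= (5, 7, 9) -> finishes; pool += (1, 1, 0) = (6, 8, 9)


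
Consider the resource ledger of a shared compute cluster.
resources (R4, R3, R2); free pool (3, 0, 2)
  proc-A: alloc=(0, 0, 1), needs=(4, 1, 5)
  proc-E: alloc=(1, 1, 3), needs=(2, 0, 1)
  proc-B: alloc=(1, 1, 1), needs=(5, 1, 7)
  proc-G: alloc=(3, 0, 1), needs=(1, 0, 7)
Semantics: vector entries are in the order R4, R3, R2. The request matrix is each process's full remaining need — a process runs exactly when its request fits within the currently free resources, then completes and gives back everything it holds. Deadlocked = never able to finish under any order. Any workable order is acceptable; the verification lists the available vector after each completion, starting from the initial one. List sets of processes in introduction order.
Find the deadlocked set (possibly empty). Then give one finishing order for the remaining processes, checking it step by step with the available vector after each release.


The deadlocked set is proc-B and proc-G.
Key observation: proc-E, proc-A can finish, but then (4, 1, 6) is all there is, and the blocked group's R2 demands exceed it.
The rest can finish in the order proc-E, proc-A. Verifying each step:
  pool = (3, 0, 2)
  proc-E needs (2, 0, 1) <= (3, 0, 2) -> finishes; pool += (1, 1, 3) = (4, 1, 5)
  proc-A needs (4, 1, 5) <= (4, 1, 5) -> finishes; pool += (0, 0, 1) = (4, 1, 6)
None of the blocked processes ever fits:
  proc-B cannot run: need (5, 1, 7) vs free (4, 1, 6) (insufficient R4 and R2)
  proc-G cannot run: need (1, 0, 7) vs free (4, 1, 6) (insufficient R2)


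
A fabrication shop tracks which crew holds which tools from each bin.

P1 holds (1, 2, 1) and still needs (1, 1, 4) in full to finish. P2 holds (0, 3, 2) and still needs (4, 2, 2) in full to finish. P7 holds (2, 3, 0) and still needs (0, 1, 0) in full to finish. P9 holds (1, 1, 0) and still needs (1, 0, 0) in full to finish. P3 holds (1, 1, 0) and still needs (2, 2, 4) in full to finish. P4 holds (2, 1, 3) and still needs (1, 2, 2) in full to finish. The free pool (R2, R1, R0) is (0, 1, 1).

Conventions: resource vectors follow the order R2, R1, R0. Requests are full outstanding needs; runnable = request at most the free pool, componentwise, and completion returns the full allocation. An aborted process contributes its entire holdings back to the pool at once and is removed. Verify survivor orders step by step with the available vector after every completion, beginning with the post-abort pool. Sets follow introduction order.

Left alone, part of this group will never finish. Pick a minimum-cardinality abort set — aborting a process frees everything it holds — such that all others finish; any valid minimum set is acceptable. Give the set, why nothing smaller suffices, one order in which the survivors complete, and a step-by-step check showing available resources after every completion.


The answer: abort P1.
Key observation: aborting P1 returns (1, 2, 1), and P4 — hopeless before — runs at step 1 with the returned capacity in the pool.
Minimality: the empty abort set fails — the state is deadlocked as it stands.
The survivors complete as P4, P9, P3, P2, P7. Verifying each step (starting from the post-abort pool):
  pool = (1, 3, 2)
  P4: need (1, 2, 2) fits (1, 3, 2); releases (2, 1, 3), pool now (3, 4, 5)
  P9: need (1, 0, 0) fits (3, 4, 5); releases (1, 1, 0), pool now (4, 5, 5)
  P3: need (2, 2, 4) fits (4, 5, 5); releases (1, 1, 0), pool now (5, 6, 5)
  P2: need (4, 2, 2) fits (5, 6, 5); releases (0, 3, 2), pool now (5, 9, 7)
  P7: need (0, 1, 0) fits (5, 9, 7); releases (2, 3, 0), pool now (7, 12, 7)


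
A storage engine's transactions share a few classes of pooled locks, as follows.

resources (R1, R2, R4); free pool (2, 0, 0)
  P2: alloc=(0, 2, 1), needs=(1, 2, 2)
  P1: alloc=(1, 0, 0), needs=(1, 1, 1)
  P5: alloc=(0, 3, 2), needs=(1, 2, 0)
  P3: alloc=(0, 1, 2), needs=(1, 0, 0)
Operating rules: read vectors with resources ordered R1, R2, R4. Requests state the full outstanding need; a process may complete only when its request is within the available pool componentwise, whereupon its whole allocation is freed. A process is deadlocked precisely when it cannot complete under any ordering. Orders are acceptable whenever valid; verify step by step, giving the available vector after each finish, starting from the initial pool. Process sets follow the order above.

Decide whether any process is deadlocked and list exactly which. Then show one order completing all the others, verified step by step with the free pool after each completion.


The deadlocked set is P2 and P5.
Key observation: the pool after P3, P1 is (3, 1, 2); every surviving request exceeds it in R2, so progress ends there.
The rest can finish in the order P3, P1. Walking it through:
  pool = (2, 0, 0)
  P3 needs (1, 0, 0) <= (2, 0, 0) -> finishes; pool += (0, 1, 2) = (2, 1, 2)
  P1 needs (1, 1, 1) <= (2, 1, 2) -> finishes; pool += (1, 0, 0) = (3, 1, 2)
The blocked processes can never fit:
  P2 cannot run: need (1, 2, 2) vs free (3, 1, 2) (insufficient R2)
  P5 cannot run: need (1, 2, 0) vs free (3, 1, 2) (insufficient R2)


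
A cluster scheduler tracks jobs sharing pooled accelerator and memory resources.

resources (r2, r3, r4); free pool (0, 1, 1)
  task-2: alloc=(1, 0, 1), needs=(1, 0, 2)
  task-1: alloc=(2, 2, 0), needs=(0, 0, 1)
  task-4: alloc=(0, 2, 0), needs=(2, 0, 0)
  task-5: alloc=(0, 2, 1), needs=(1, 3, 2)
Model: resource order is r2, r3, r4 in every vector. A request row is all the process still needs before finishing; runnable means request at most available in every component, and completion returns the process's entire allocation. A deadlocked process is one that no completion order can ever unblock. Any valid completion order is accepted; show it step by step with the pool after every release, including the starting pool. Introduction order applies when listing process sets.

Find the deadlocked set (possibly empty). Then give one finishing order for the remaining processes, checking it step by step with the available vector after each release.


Deadlocked: task-2 and task-5.
Key observation: task-1, task-4 can finish, but then (2, 5, 1) is all there is, and the blocked group's r4 demands exceed it.
One completion order for the rest: task-1, task-4. Verifying each step:
  pool = (0, 1, 1)
  task-1: need (0, 0, 1) fits (0, 1, 1); releases (2, 2, 0), pool now (2, 3, 1)
  task-4: need (2, 0, 0) fits (2, 3, 1); releases (0, 2, 0), pool now (2, 5, 1)
The stuck group stays short no matter what:
  task-2 cannot run: need (1, 0, 2) vs free (2, 5, 1) (insufficient r4)
  task-5 cannot run: need (1, 3, 2) vs free (2, 5, 1) (insufficient r4)


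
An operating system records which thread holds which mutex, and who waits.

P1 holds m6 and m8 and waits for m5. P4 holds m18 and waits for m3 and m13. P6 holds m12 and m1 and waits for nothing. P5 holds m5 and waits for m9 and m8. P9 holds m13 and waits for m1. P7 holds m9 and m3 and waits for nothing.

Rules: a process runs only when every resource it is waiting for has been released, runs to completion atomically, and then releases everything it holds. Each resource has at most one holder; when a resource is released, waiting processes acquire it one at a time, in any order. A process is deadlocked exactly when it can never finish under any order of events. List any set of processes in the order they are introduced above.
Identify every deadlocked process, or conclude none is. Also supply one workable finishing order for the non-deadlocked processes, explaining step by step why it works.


Deadlocked: P1 and P5.
Key observation: nobody on the ring P1 -> P5 -> P1 can start until another member finishes, which never happens; no other process is dragged down with it.
A valid finishing order for the others: P6, P9, P7, P4.
Verifying each step:
  P6: no waits; runs immediately, freeing m12 and m1
  P9: everything it awaited (m1) is free; runs, freeing m13
  P7: no waits; runs immediately, freeing m9 and m3
  P4: everything it awaited (m3 and m13) is free; runs, freeing m18


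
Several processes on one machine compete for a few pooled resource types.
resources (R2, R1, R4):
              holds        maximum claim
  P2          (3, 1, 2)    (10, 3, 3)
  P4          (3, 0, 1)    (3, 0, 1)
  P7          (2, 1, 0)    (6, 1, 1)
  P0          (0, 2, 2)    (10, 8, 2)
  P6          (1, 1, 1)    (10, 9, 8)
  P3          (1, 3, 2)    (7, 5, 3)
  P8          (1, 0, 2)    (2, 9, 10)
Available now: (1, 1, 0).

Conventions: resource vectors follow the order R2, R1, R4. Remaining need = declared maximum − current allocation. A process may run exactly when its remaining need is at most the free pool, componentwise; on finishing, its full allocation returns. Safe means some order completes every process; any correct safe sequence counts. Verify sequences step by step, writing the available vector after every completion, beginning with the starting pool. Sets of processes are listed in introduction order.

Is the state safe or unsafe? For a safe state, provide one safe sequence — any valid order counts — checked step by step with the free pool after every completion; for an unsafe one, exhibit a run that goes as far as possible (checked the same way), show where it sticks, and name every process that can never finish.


SAFE — a valid safe sequence is P4, P7, P3, P2, P0, P6, P8.
Key observation: the order's first zero-slack moment is P7 ((4, 0, 1) needed, (4, 1, 1) free — a requested resource with nothing to spare).
Verifying each step:
  pool = (1, 1, 0)
  P4 needs (0, 0, 0) <= (1, 1, 0) -> finishes; pool += (3, 0, 1) = (4, 1, 1)
  P7 needs (4, 0, 1) <= (4, 1, 1) -> finishes; pool += (2, 1, 0) = (6, 2, 1)
  P3 needs (6, 2, 1) <= (6, 2, 1) -> finishes; pool += (1, 3, 2) = (7, 5, 3)
  P2 needs (7, 2, 1) <= (7, 5, 3) -> finishes; pool += (3, 1, 2) = (10, 6, 5)
  P0 needs (10, 6, 0) <= (10, 6, 5) -> finishes; pool += (0, 2, 2) = (10, 8, 7)
  P6 needs (9, 8, 7) <= (10, 8, 7) -> finishes; pool += (1, 1, 1) = (11, 9, 8)
  P8 needs (1, 9, 8) <= (11, 9, 8) -> finishes; pool += (1, 0, 2) = (12, 9, 10)


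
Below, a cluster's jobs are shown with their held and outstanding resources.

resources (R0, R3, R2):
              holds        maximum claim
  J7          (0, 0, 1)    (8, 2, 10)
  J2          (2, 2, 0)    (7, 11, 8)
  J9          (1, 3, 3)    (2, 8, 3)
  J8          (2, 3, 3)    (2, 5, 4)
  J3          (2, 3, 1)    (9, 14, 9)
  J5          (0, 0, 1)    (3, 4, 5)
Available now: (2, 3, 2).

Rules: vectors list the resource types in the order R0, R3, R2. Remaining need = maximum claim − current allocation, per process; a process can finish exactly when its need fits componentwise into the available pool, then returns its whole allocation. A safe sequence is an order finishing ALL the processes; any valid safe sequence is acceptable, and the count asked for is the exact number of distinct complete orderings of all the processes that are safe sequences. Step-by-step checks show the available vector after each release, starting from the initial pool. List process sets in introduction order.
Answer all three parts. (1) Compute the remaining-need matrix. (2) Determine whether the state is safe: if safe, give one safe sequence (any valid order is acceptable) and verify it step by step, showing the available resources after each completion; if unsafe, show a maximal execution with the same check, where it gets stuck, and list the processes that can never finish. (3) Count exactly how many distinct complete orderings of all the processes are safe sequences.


(1) Need matrix, components ordered R0, R3, R2:
  J7: (8, 2, 9)
  J2: (5, 9, 8)
  J9: (1, 5, 0)
  J8: (0, 2, 1)
  J3: (7, 11, 8)
  J5: (3, 4, 4)
(2) SAFE, for example via the order J8, J9, J2, J3, J7, J5.
Key observation: reading the order forward, J2 is the first process whose need (5, 9, 8) meets the free pool (5, 9, 8) exactly on a resource it requests.
Verifying each step:
  pool = (2, 3, 2)
  J8: need (0, 2, 1) fits (2, 3, 2); releases (2, 3, 3), pool now (4, 6, 5)
  J9: need (1, 5, 0) fits (4, 6, 5); releases (1, 3, 3), pool now (5, 9, 8)
  J2: need (5, 9, 8) fits (5, 9, 8); releases (2, 2, 0), pool now (7, 11, 8)
  J3: need (7, 11, 8) fits (7, 11, 8); releases (2, 3, 1), pool now (9, 14, 9)
  J7: need (8, 2, 9) fits (9, 14, 9); releases (0, 0, 1), pool now (9, 14, 10)
  J5: need (3, 4, 4) fits (9, 14, 10); releases (0, 0, 1), pool now (9, 14, 11)
(3) The exact count: 5 of the possible complete orderings are safe sequences.


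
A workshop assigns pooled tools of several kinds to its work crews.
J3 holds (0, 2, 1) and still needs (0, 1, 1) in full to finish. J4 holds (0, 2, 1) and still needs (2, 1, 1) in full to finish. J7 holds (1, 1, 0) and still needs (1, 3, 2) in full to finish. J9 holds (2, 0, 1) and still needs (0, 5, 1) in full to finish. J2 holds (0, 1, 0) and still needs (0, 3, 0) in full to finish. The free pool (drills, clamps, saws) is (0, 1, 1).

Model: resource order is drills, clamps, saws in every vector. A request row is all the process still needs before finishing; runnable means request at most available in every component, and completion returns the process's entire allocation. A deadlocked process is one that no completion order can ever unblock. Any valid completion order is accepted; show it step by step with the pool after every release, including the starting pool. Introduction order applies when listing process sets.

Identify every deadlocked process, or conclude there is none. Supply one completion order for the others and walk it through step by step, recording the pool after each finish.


Deadlocked: J4, J7 and J9.
Key observation: after J3, J2 the pool peaks at (0, 4, 2), and each blocked process is short somewhere: J4 on drills; J7 on drills; J9 on clamps.
A valid finishing order for the others: J3, J2. Step-by-step check:
  pool = (0, 1, 1)
  J3: need (0, 1, 1) fits (0, 1, 1); releases (0, 2, 1), pool now (0, 3, 2)
  J2: need (0, 3, 0) fits (0, 3, 2); releases (0, 1, 0), pool now (0, 4, 2)
The blocked processes can never fit:
  blocked: J4 wants (2, 1, 1), pool (0, 4, 2) — not enough drills
  blocked: J7 wants (1, 3, 2), pool (0, 4, 2) — not enough drills
  blocked: J9 wants (0, 5, 1), pool (0, 4, 2) — not enough clamps


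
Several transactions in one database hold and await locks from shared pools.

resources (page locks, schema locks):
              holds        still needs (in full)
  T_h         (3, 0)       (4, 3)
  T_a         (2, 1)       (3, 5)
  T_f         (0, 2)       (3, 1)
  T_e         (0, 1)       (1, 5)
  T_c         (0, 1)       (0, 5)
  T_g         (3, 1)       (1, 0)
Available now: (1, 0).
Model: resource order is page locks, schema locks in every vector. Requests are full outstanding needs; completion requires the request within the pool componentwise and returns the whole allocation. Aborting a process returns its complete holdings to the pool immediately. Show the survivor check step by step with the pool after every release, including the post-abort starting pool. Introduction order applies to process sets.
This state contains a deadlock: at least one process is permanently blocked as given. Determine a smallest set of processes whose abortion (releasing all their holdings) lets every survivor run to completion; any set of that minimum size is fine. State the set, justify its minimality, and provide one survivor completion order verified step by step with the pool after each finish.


The answer: abort T_e and T_c.
Key observation: no ordering could ever have run T_a before the abort of T_e and T_c; with (0, 2) back in the pool it fits at step 4.
Minimality, checking each single-abort alternative: T_h alone leaves T_a blocked (short on schema locks); T_a alone leaves T_e blocked (short on schema locks); T_f alone leaves T_a blocked (short on schema locks); T_e alone leaves T_a blocked (short on schema locks); T_c alone leaves T_a blocked (short on schema locks); T_g alone leaves T_a blocked (short on schema locks).
The survivors complete as T_g, T_f, T_h, T_a. Step-by-step check (starting from the post-abort pool):
  pool = (1, 2)
  run T_g (needs (1, 0), free (1, 2)); after release of (3, 1) the pool is (4, 3)
  run T_f (needs (3, 1), free (4, 3)); after release of (0, 2) the pool is (4, 5)
  run T_h (needs (4, 3), free (4, 5)); after release of (3, 0) the pool is (7, 5)
  run T_a (needs (3, 5), free (7, 5)); after release of (2, 1) the pool is (9, 6)


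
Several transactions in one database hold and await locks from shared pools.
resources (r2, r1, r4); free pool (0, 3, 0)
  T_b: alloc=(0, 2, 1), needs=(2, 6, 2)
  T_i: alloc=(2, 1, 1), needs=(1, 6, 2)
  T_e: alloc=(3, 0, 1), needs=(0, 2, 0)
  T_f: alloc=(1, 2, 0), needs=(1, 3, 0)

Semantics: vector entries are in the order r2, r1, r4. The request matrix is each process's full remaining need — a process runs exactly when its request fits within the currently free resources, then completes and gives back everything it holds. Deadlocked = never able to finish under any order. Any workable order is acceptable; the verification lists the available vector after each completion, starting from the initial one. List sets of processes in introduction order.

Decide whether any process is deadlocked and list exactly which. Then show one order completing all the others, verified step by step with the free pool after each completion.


Deadlocked set: T_b and T_i.
Key observation: once T_e, T_f finish, the pool peaks at (4, 5, 1) — and every remaining process still needs more r1 than that.
A valid finishing order for the others: T_e, T_f. Verifying each step:
  pool = (0, 3, 0)
  T_e needs (0, 2, 0) <= (0, 3, 0) -> finishes; pool += (3, 0, 1) = (3, 3, 1)
  T_f needs (1, 3, 0) <= (3, 3, 1) -> finishes; pool += (1, 2, 0) = (4, 5, 1)
The stuck group stays short no matter what:
  T_b cannot run: need (2, 6, 2) vs free (4, 5, 1) (insufficient r1 and r4)
  T_i cannot run: need (1, 6, 2) vs free (4, 5, 1) (insufficient r1 and r4)


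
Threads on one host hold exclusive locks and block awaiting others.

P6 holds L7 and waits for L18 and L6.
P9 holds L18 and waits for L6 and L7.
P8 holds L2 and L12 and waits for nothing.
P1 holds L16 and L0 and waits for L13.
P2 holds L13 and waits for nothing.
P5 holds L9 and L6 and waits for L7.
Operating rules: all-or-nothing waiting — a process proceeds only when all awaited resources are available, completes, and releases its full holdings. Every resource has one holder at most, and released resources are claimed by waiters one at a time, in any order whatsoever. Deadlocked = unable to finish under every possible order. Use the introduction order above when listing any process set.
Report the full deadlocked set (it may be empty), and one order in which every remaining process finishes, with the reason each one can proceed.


Deadlocked set: P6, P9 and P5.
Key observation: P6 -> P9 -> P6 is a circular wait — nothing in it can go first; P5 is caught in further circular waits.
One completion order for the rest: P2, P8, P1.
Verifying each step:
  run P2 (it waits on nothing); releases L13
  run P8 (it waits on nothing); releases L2 and L12
  run P1 (all its waits — L13 — are resolved); releases L16 and L0


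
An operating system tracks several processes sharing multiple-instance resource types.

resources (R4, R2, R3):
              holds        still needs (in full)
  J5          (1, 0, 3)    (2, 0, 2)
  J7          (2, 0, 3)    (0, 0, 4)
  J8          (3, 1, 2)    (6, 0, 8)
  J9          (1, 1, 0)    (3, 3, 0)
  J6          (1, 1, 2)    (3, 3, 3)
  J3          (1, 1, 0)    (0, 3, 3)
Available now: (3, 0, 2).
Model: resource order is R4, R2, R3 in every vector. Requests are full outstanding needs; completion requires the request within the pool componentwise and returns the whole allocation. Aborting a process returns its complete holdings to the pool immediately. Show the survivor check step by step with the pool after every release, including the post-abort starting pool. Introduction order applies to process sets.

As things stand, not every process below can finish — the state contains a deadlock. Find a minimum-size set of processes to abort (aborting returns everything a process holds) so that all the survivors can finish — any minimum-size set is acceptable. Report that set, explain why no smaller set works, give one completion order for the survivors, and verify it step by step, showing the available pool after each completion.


Minimum abort set: J9 and J3.
Key observation: the deadlocked J6 becomes finishable only because J9 and J3 released (2, 2, 0); it completes at step 4 below.
Minimality, checking each single-abort alternative: J5 alone leaves J9 blocked (short on R2); J7 alone leaves J9 blocked (short on R2); J8 alone leaves J9 blocked (short on R2); J9 alone leaves J6 blocked (short on R2); J6 alone leaves J9 blocked (short on R2); J3 alone leaves J9 blocked (short on R2).
The survivors complete as J5, J7, J8, J6. Verifying each step (starting from the post-abort pool):
  pool = (5, 2, 2)
  J5: need (2, 0, 2) fits (5, 2, 2); releases (1, 0, 3), pool now (6, 2, 5)
  J7: need (0, 0, 4) fits (6, 2, 5); releases (2, 0, 3), pool now (8, 2, 8)
  J8: need (6, 0, 8) fits (8, 2, 8); releases (3, 1, 2), pool now (11, 3, 10)
  J6: need (3, 3, 3) fits (11, 3, 10); releases (1, 1, 2), pool now (12, 4, 12)


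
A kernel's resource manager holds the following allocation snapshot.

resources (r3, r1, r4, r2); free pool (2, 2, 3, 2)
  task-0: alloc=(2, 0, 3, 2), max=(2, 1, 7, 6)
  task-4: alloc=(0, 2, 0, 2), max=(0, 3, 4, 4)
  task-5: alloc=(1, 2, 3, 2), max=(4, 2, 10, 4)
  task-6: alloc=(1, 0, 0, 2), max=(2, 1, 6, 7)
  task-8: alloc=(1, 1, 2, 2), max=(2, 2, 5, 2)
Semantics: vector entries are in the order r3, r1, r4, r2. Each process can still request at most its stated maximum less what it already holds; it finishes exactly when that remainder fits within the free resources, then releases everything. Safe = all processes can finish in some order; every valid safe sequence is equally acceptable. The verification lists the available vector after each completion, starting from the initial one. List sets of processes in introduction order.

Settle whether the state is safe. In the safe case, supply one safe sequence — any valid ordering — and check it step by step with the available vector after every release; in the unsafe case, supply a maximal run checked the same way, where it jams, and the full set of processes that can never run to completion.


SAFE — a valid safe sequence is task-8, task-0, task-4, task-6, task-5.
Key observation: the first exact fit in this order is task-8 — it needs (1, 1, 3, 0) with (2, 2, 3, 2) free, meeting a requested resource to the last unit.
Check, step by step:
  pool = (2, 2, 3, 2)
  run task-8 (needs (1, 1, 3, 0), free (2, 2, 3, 2)); after release of (1, 1, 2, 2) the pool is (3, 3, 5, 4)
  run task-0 (needs (0, 1, 4, 4), free (3, 3, 5, 4)); after release of (2, 0, 3, 2) the pool is (5, 3, 8, 6)
  run task-4 (needs (0, 1, 4, 2), free (5, 3, 8, 6)); after release of (0, 2, 0, 2) the pool is (5, 5, 8, 8)
  run task-6 (needs (1, 1, 6, 5), free (5, 5, 8, 8)); after release of (1, 0, 0, 2) the pool is (6, 5, 8, 10)
  run task-5 (needs (3, 0, 7, 2), free (6, 5, 8, 10)); after release of (1, 2, 3, 2) the pool is (7, 7, 11, 12)


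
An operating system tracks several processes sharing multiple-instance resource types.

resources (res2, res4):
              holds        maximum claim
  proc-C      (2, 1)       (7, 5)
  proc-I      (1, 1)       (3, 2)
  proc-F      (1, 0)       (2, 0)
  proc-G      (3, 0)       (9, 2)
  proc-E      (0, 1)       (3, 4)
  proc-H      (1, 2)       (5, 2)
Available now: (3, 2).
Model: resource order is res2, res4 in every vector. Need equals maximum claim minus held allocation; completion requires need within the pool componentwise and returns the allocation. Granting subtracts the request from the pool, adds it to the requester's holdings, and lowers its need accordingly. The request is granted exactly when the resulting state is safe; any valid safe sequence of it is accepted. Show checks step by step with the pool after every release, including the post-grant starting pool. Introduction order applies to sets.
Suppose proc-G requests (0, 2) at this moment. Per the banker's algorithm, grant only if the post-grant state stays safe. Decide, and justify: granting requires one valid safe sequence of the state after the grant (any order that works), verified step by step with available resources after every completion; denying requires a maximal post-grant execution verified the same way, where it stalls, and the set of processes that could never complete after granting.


GRANT — the state after the grant stays safe, e.g. via proc-F, proc-H, proc-I, proc-G, proc-C, proc-E.
Key observation: (3, 0) free after granting still covers proc-F first, and each release covers the next.
Verifying the post-grant state step by step:
  pool = (3, 0)
  run proc-F (needs (1, 0), free (3, 0)); after release of (1, 0) the pool is (4, 0)
  run proc-H (needs (4, 0), free (4, 0)); after release of (1, 2) the pool is (5, 2)
  run proc-I (needs (2, 1), free (5, 2)); after release of (1, 1) the pool is (6, 3)
  run proc-G (needs (6, 0), free (6, 3)); after release of (3, 2) the pool is (9, 5)
  run proc-C (needs (5, 4), free (9, 5)); after release of (2, 1) the pool is (11, 6)
  run proc-E (needs (3, 3), free (11, 6)); after release of (0, 1) the pool is (11, 7)


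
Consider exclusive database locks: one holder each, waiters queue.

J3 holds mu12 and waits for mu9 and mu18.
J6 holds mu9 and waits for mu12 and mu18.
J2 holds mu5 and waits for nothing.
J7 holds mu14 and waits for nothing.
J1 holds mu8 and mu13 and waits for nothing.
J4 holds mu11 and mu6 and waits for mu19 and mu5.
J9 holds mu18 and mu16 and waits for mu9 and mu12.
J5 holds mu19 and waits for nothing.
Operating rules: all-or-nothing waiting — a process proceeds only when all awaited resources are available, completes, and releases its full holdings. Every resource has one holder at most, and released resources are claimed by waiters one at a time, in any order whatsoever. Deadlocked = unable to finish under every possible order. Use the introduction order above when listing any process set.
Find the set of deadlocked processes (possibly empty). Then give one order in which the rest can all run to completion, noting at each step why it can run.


Deadlocked: J3, J6 and J9.
Key observation: nobody on the ring J3 -> J6 -> J3 can start until another member finishes, which never happens; J9 is caught in further circular waits.
The rest can finish in the order J2, J5, J7, J1, J4.
Check, step by step:
  J2: no waits; runs immediately, freeing mu5
  J5: no waits; runs immediately, freeing mu19
  J7: no waits; runs immediately, freeing mu14
  J1: no waits; runs immediately, freeing mu8 and mu13
  J4 waits on mu19 and mu5 — all released -> runs and releases mu11 and mu6


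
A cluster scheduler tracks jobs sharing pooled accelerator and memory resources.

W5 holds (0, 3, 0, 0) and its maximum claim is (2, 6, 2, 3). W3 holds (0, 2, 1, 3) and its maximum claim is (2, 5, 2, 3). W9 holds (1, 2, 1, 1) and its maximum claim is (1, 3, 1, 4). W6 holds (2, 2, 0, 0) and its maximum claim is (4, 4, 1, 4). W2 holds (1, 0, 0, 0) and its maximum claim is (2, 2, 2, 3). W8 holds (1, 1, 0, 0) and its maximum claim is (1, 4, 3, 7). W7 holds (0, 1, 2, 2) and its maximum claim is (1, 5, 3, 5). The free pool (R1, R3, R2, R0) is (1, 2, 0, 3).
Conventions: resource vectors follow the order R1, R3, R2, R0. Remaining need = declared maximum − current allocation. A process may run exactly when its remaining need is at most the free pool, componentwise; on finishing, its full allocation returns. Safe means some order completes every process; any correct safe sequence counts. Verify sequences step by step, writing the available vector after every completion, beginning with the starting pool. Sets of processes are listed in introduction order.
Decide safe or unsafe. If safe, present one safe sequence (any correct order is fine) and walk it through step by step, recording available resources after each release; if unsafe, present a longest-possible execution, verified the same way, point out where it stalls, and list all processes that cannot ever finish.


SAFE — a valid safe sequence is W9, W6, W7, W3, W2, W8, W5.
Key observation: reading the order forward, W9 is the first process whose need (0, 1, 0, 3) meets the free pool (1, 2, 0, 3) exactly on a resource it requests.
Check, step by step:
  pool = (1, 2, 0, 3)
  W9: need (0, 1, 0, 3) fits (1, 2, 0, 3); releases (1, 2, 1, 1), pool now (2, 4, 1, 4)
  W6: need (2, 2, 1, 4) fits (2, 4, 1, 4); releases (2, 2, 0, 0), pool now (4, 6, 1, 4)
  W7: need (1, 4, 1, 3) fits (4, 6, 1, 4); releases (0, 1, 2, 2), pool now (4, 7, 3, 6)
  W3: need (2, 3, 1, 0) fits (4, 7, 3, 6); releases (0, 2, 1, 3), pool now (4, 9, 4, 9)
  W2: need (1, 2, 2, 3) fits (4, 9, 4, 9); releases (1, 0, 0, 0), pool now (5, 9, 4, 9)
  W8: need (0, 3, 3, 7) fits (5, 9, 4, 9); releases (1, 1, 0, 0), pool now (6, 10, 4, 9)
  W5: need (2, 3, 2, 3) fits (6, 10, 4, 9); releases (0, 3, 0, 0), pool now (6, 13, 4, 9)


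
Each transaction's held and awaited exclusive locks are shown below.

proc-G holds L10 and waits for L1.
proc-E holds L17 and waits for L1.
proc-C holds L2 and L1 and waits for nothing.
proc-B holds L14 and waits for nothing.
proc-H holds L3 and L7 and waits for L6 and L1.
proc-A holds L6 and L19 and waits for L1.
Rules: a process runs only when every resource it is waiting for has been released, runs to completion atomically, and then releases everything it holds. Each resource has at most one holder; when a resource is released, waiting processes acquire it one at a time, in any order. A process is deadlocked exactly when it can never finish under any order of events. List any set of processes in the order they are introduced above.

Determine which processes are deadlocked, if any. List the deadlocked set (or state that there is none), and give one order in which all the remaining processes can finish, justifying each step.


Nothing here is deadlocked.
Key observation: the wait graph is acyclic; completion cascades from the unblocked processes through everyone else.
A valid finishing order for the others: proc-C, proc-A, proc-E, proc-B, proc-G, proc-H.
Verifying each step:
  proc-C: no waits; runs immediately, freeing L2 and L1
  run proc-A (all its waits — L1 — are resolved); releases L6 and L19
  run proc-E (all its waits — L1 — are resolved); releases L17
  proc-B: no waits; runs immediately, freeing L14
  run proc-G (all its waits — L1 — are resolved); releases L10
  run proc-H (all its waits — L6 and L1 — are resolved); releases L3 and L7


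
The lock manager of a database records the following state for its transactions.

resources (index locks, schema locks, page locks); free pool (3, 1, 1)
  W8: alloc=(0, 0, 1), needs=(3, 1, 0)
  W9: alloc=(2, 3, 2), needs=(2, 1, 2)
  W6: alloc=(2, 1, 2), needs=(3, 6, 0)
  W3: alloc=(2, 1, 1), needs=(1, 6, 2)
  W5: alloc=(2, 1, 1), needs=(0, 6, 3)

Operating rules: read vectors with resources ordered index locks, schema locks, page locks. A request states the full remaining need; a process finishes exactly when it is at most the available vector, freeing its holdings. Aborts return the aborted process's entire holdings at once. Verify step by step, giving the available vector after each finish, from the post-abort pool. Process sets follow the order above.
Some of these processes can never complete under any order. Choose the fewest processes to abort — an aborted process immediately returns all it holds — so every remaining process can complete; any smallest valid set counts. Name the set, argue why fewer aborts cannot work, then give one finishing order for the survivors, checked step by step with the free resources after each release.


The answer: abort W6 and W3.
Key observation: W5 was stuck for good until W6 and W3 gave back (4, 2, 3); in the order shown it finishes at step 2.
No one abort is enough; case by case: W8 alone leaves W6 blocked (short on schema locks); W9 alone leaves W6 blocked (short on schema locks); W6 alone leaves W3 blocked (short on schema locks); W3 alone leaves W6 blocked (short on schema locks); W5 alone leaves W6 blocked (short on schema locks).
Survivors finish in the order: W9, W5, W8. Walking it through (pool after the aborts first):
  pool = (7, 3, 4)
  run W9 (needs (2, 1, 2), free (7, 3, 4)); after release of (2, 3, 2) the pool is (9, 6, 6)
  run W5 (needs (0, 6, 3), free (9, 6, 6)); after release of (2, 1, 1) the pool is (11, 7, 7)
  run W8 (needs (3, 1, 0), free (11, 7, 7)); after release of (0, 0, 1) the pool is (11, 7, 8)
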